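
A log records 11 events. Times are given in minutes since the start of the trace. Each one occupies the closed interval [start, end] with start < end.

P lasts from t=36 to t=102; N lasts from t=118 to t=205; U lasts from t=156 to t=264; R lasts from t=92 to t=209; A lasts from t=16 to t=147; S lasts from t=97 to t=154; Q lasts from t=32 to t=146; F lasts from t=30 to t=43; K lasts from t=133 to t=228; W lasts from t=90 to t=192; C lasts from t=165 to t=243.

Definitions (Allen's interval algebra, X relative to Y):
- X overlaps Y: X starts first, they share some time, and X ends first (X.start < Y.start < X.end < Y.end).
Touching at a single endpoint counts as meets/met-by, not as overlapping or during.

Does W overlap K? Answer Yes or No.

Yes

W = [t=90, t=192], K = [t=133, t=228].
Actual relation of W to K: overlaps.
Asked whether 'overlaps' holds → Yes.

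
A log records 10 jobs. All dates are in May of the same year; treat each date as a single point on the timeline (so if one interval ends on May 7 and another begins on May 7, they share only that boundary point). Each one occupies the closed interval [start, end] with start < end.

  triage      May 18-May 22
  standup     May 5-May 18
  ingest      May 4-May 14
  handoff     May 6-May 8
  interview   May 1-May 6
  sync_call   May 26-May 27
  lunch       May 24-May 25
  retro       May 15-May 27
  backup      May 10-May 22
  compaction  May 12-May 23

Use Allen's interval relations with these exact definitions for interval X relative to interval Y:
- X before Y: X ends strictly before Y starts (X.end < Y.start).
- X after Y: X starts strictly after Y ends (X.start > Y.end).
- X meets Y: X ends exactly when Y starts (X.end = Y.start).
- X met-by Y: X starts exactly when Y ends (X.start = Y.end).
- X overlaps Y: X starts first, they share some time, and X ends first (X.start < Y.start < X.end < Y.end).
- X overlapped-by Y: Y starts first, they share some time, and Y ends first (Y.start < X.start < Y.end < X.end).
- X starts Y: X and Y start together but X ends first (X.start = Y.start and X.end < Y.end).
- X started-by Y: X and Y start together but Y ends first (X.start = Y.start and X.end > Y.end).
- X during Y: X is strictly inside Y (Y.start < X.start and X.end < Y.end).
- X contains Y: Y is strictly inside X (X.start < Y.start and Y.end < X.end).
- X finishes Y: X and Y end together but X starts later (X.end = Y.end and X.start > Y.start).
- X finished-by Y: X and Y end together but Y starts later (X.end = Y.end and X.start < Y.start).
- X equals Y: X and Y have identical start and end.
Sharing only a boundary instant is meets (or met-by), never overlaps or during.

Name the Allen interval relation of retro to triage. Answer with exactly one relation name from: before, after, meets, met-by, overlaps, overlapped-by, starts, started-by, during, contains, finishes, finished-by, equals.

retro = [May 15, May 27]; triage = [May 18, May 22].
Compare endpoints: retro.start < triage.start, retro.start < triage.end, retro.end > triage.start, retro.end > triage.end.
That pattern is 'contains'.

contains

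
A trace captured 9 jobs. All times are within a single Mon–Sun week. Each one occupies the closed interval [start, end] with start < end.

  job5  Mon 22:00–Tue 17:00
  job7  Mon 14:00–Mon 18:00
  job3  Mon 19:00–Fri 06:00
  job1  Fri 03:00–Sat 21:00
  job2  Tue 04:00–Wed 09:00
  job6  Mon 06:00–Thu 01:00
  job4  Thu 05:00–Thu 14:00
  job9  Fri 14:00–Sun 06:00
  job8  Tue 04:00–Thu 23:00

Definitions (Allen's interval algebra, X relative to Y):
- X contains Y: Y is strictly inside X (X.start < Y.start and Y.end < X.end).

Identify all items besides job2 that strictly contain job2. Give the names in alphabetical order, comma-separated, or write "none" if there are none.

job3, job6

Target job2 = [Tue 04:00, Wed 09:00].
job1 [Fri 03:00, Sat 21:00] → after → no.
job3 [Mon 19:00, Fri 06:00] → contains → yes.
job4 [Thu 05:00, Thu 14:00] → after → no.
job5 [Mon 22:00, Tue 17:00] → overlaps → no.
job6 [Mon 06:00, Thu 01:00] → contains → yes.
job7 [Mon 14:00, Mon 18:00] → before → no.
job8 [Tue 04:00, Thu 23:00] → started-by → no.
job9 [Fri 14:00, Sun 06:00] → after → no.
Result: job3, job6.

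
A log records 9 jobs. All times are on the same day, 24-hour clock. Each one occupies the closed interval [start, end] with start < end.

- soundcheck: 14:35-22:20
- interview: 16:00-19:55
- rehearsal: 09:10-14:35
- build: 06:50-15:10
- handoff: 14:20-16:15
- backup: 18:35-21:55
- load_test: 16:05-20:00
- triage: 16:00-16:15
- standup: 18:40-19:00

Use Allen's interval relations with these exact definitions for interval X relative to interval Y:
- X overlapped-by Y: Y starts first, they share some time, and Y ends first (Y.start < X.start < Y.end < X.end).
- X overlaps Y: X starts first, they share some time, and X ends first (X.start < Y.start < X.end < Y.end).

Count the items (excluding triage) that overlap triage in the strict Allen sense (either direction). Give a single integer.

Target triage = [16:00, 16:15].
backup [18:35, 21:55] → after → no.
build [06:50, 15:10] → before → no.
handoff [14:20, 16:15] → finished-by → no.
interview [16:00, 19:55] → started-by → no.
load_test [16:05, 20:00] → overlapped-by → counts.
rehearsal [09:10, 14:35] → before → no.
soundcheck [14:35, 22:20] → contains → no.
standup [18:40, 19:00] → after → no.
Total: 1.

1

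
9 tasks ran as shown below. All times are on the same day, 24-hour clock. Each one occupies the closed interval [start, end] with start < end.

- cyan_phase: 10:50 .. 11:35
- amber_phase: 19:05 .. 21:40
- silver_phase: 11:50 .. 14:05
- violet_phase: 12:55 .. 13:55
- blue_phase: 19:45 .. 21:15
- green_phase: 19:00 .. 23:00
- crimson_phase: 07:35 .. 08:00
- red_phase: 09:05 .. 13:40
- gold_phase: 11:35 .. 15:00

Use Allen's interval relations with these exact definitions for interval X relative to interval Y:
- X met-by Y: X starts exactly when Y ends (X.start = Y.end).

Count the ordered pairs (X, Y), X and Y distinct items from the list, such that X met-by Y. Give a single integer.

1

Checking all 72 ordered pairs for relation 'met-by'; matching pairs in alphabetical order:
(gold_phase, cyan_phase): gold_phase met-by cyan_phase ✓
Count: 1.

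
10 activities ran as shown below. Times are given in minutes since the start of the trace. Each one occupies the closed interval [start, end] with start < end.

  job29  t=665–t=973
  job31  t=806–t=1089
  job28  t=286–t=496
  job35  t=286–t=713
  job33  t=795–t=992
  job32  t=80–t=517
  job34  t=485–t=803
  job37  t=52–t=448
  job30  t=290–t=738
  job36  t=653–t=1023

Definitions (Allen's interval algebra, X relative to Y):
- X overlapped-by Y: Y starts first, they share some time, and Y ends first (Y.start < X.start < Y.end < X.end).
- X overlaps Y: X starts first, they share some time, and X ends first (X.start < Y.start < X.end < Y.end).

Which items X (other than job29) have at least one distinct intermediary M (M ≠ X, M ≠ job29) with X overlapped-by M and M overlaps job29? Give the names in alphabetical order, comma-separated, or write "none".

Target job29 = [t=665, t=973].
Intermediaries M with M overlaps job29: job30, job34, job35.
Via job30 — items with X overlapped-by job30: job34, job36.
Via job34 — items with X overlapped-by job34: job33, job36.
Via job35 — items with X overlapped-by job35: job30, job34, job36.
Union: job30, job33, job34, job36.

job30, job33, job34, job36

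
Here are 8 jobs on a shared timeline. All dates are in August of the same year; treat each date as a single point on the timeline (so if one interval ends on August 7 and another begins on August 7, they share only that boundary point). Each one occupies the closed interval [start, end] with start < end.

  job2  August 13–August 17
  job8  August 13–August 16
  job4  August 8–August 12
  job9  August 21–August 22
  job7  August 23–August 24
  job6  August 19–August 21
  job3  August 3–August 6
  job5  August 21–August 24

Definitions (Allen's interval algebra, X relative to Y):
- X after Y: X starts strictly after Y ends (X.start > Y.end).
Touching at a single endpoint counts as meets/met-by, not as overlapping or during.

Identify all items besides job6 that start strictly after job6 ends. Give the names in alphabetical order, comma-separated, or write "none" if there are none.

job7

Target job6 = [August 19, August 21].
job2 [August 13, August 17] → before → no.
job3 [August 3, August 6] → before → no.
job4 [August 8, August 12] → before → no.
job5 [August 21, August 24] → met-by → no.
job7 [August 23, August 24] → after → yes.
job8 [August 13, August 16] → before → no.
job9 [August 21, August 22] → met-by → no.
Result: job7.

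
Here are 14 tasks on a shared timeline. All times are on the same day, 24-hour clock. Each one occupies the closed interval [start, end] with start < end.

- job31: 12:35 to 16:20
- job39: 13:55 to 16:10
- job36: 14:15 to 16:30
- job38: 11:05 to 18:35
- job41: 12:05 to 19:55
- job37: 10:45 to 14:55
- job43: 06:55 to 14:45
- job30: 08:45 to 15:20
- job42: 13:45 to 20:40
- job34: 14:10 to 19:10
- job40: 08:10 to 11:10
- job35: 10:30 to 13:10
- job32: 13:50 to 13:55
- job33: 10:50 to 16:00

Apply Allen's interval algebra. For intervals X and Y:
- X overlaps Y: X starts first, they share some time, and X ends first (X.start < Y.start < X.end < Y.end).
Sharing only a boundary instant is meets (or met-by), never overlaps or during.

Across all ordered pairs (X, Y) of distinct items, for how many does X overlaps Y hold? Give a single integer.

Checking all 182 ordered pairs for relation 'overlaps'; matching pairs in alphabetical order:
(job30, job31): job30 overlaps job31 ✓
(job30, job33): job30 overlaps job33 ✓
(job30, job34): job30 overlaps job34 ✓
(job30, job36): job30 overlaps job36 ✓
(job30, job38): job30 overlaps job38 ✓
(job30, job39): job30 overlaps job39 ✓
(job30, job41): job30 overlaps job41 ✓
(job30, job42): job30 overlaps job42 ✓
(job31, job34): job31 overlaps job34 ✓
(job31, job36): job31 overlaps job36 ✓
(job31, job42): job31 overlaps job42 ✓
(job33, job31): job33 overlaps job31 ✓
(job33, job34): job33 overlaps job34 ✓
(job33, job36): job33 overlaps job36 ✓
(job33, job38): job33 overlaps job38 ✓
(job33, job39): job33 overlaps job39 ✓
(job33, job41): job33 overlaps job41 ✓
(job33, job42): job33 overlaps job42 ✓
(job35, job31): job35 overlaps job31 ✓
(job35, job33): job35 overlaps job33 ✓
(job35, job37): job35 overlaps job37 ✓
(job35, job38): job35 overlaps job38 ✓
(job35, job41): job35 overlaps job41 ✓
(job37, job31): job37 overlaps job31 ✓
... plus 28 further pairs not listed.
Count: 52.

52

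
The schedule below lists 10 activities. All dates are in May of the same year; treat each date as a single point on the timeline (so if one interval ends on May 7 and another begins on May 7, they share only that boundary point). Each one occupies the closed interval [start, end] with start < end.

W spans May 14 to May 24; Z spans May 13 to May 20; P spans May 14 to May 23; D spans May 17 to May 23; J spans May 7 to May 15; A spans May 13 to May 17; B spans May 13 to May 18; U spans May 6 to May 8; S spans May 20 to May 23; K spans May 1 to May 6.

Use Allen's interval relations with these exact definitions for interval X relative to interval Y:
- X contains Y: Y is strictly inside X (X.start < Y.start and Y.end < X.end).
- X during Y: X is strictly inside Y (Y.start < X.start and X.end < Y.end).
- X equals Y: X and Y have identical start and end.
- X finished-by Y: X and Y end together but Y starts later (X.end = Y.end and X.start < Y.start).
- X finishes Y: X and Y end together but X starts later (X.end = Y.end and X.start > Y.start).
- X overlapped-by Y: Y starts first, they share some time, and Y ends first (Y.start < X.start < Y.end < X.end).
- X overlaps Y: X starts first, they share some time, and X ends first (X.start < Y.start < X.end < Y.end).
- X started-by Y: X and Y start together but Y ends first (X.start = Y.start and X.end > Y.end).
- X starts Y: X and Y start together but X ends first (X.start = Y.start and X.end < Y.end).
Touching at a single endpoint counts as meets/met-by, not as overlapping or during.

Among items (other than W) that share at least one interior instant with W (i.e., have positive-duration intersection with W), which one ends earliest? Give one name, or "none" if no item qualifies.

J

Target W = [May 14, May 24].
A [May 13, May 17] → overlaps → candidate.
B [May 13, May 18] → overlaps → candidate.
D [May 17, May 23] → during → candidate.
J [May 7, May 15] → overlaps → candidate.
K [May 1, May 6] → before → excluded.
P [May 14, May 23] → starts → candidate.
S [May 20, May 23] → during → candidate.
U [May 6, May 8] → before → excluded.
Z [May 13, May 20] → overlaps → candidate.
Among candidates, earliest end is May 15 → J.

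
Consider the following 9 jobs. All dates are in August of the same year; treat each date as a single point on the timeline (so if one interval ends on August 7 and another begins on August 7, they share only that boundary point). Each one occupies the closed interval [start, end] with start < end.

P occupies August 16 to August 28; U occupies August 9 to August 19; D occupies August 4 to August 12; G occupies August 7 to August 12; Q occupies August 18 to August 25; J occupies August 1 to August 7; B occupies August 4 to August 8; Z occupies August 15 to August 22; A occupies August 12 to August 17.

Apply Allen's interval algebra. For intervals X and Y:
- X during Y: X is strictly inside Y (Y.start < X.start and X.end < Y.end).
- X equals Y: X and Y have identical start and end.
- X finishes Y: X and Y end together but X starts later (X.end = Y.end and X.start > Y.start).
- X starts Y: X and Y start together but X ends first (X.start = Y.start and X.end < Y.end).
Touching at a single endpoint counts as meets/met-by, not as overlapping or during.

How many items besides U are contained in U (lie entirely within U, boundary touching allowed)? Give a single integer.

1

Target U = [August 9, August 19].
A [August 12, August 17] → during → counts.
B [August 4, August 8] → before → no.
D [August 4, August 12] → overlaps → no.
G [August 7, August 12] → overlaps → no.
J [August 1, August 7] → before → no.
P [August 16, August 28] → overlapped-by → no.
Q [August 18, August 25] → overlapped-by → no.
Z [August 15, August 22] → overlapped-by → no.
Total: 1.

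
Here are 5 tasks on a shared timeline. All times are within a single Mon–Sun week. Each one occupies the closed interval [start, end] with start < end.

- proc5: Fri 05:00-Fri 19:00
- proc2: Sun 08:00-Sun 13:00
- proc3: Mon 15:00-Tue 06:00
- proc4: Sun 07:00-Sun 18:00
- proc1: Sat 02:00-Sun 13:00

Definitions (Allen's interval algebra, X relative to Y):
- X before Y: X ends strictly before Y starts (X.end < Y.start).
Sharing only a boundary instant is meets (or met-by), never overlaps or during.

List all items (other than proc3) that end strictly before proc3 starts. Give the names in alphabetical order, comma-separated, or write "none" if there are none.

none

Target proc3 = [Mon 15:00, Tue 06:00].
proc1 [Sat 02:00, Sun 13:00] → after → no.
proc2 [Sun 08:00, Sun 13:00] → after → no.
proc4 [Sun 07:00, Sun 18:00] → after → no.
proc5 [Fri 05:00, Fri 19:00] → after → no.
Result: none.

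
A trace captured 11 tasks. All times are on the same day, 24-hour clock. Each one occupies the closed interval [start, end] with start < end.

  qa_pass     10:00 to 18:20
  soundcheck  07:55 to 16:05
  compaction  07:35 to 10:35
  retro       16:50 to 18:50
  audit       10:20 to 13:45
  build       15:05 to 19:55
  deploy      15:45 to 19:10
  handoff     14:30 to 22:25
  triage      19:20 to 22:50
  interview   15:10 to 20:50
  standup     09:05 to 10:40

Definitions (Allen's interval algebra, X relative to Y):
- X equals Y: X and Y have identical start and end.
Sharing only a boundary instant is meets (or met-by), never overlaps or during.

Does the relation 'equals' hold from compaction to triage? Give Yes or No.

No

compaction = [07:35, 10:35], triage = [19:20, 22:50].
Actual relation of compaction to triage: before.
Asked whether 'equals' holds → No.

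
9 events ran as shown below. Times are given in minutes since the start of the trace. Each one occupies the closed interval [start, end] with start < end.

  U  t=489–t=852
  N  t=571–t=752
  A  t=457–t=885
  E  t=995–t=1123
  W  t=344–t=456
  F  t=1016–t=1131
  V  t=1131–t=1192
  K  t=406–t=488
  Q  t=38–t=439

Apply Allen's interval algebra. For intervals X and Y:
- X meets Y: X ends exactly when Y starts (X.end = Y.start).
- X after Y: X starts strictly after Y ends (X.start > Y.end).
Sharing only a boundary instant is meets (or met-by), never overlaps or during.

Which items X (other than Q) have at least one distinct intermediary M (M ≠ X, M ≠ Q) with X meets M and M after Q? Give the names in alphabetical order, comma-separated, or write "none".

F

Target Q = [t=38, t=439].
Intermediaries M with M after Q: A, E, F, N, U, V.
Via A — items with X meets A: none.
Via E — items with X meets E: none.
Via F — items with X meets F: none.
Via N — items with X meets N: none.
Via U — items with X meets U: none.
Via V — items with X meets V: F.
Union: F.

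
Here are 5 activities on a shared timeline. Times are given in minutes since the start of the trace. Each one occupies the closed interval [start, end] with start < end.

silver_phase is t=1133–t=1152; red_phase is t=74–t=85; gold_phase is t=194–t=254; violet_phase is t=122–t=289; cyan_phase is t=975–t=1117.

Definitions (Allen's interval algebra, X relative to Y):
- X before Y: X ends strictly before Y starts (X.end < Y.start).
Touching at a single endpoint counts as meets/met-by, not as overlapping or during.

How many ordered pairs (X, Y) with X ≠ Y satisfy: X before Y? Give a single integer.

Checking all 20 ordered pairs for relation 'before'; matching pairs in alphabetical order:
(cyan_phase, silver_phase): cyan_phase before silver_phase ✓
(gold_phase, cyan_phase): gold_phase before cyan_phase ✓
(gold_phase, silver_phase): gold_phase before silver_phase ✓
(red_phase, cyan_phase): red_phase before cyan_phase ✓
(red_phase, gold_phase): red_phase before gold_phase ✓
(red_phase, silver_phase): red_phase before silver_phase ✓
(red_phase, violet_phase): red_phase before violet_phase ✓
(violet_phase, cyan_phase): violet_phase before cyan_phase ✓
(violet_phase, silver_phase): violet_phase before silver_phase ✓
Count: 9.

9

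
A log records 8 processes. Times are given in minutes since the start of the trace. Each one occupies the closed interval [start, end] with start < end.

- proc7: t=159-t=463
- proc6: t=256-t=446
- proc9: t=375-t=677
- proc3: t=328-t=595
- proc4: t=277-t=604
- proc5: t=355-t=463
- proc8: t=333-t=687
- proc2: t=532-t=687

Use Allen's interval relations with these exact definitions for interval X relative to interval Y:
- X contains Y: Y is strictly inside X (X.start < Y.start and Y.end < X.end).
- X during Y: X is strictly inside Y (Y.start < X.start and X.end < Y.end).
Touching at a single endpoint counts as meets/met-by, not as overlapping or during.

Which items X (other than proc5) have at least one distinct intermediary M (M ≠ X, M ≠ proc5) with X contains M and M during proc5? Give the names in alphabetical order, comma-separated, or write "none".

Target proc5 = [t=355, t=463].
Intermediaries M with M during proc5: none.
Union: none.

none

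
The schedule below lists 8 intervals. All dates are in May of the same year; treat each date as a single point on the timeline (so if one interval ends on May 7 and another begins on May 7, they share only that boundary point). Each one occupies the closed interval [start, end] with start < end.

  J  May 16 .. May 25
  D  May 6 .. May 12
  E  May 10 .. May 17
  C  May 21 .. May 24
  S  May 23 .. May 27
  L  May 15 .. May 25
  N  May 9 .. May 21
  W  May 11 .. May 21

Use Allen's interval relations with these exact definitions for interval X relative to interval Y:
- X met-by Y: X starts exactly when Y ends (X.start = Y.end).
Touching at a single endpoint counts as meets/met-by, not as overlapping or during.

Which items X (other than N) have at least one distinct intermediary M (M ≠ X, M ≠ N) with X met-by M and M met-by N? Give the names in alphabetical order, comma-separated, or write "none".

Target N = [May 9, May 21].
Intermediaries M with M met-by N: C.
Via C — items with X met-by C: none.
Union: none.

none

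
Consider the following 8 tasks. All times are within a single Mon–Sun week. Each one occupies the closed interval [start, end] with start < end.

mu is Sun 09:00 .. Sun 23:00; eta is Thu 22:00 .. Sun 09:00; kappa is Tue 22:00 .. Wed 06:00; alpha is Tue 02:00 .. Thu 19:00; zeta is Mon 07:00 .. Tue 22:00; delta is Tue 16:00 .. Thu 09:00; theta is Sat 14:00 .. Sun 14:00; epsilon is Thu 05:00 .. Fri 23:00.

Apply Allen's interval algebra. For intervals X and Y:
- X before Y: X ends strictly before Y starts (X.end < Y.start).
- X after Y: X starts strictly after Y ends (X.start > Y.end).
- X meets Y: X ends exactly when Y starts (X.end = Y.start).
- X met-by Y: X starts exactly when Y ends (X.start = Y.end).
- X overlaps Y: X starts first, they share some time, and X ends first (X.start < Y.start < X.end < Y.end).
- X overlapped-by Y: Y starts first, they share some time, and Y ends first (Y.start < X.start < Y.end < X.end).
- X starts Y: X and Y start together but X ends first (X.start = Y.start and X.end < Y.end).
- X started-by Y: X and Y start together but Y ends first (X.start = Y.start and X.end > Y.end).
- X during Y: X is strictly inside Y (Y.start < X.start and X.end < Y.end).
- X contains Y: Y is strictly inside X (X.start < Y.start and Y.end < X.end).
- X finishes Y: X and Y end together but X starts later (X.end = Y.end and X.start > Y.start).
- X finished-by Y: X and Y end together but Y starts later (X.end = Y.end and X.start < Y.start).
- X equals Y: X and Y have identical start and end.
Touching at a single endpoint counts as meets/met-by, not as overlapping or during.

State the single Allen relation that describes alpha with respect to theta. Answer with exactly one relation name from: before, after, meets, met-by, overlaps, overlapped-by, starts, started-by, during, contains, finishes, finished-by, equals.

before

alpha = [Tue 02:00, Thu 19:00]; theta = [Sat 14:00, Sun 14:00].
Compare endpoints: alpha.start < theta.start, alpha.start < theta.end, alpha.end < theta.start, alpha.end < theta.end.
That pattern is 'before'.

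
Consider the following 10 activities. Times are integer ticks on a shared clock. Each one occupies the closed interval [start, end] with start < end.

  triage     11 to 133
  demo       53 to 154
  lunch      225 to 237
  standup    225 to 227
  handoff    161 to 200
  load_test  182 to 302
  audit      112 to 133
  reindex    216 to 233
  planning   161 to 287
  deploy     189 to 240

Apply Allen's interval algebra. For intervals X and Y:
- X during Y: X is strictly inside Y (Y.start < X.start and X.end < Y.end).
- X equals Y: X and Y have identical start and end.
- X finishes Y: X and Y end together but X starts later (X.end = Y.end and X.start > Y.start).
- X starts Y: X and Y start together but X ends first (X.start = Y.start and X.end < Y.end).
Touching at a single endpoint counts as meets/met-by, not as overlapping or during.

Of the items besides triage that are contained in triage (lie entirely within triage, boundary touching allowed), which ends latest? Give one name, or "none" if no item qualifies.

Target triage = [11, 133].
audit [112, 133] → finishes → candidate.
demo [53, 154] → overlapped-by → excluded.
deploy [189, 240] → after → excluded.
handoff [161, 200] → after → excluded.
load_test [182, 302] → after → excluded.
lunch [225, 237] → after → excluded.
planning [161, 287] → after → excluded.
reindex [216, 233] → after → excluded.
standup [225, 227] → after → excluded.
Among candidates, latest end is 133 → audit.

audit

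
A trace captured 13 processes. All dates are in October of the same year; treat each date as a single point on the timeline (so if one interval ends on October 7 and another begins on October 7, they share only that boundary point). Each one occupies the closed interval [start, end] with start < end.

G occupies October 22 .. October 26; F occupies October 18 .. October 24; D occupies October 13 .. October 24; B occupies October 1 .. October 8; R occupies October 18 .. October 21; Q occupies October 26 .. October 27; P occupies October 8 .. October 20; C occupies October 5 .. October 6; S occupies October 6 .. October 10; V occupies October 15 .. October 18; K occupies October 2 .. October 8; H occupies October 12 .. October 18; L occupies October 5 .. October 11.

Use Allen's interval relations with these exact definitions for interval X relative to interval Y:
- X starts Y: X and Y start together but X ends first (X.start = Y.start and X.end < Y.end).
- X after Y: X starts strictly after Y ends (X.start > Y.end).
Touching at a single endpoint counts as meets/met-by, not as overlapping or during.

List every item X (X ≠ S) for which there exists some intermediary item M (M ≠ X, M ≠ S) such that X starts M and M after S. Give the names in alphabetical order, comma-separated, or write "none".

Target S = [October 6, October 10].
Intermediaries M with M after S: D, F, G, H, Q, R, V.
Via D — items with X starts D: none.
Via F — items with X starts F: R.
Via G — items with X starts G: none.
Via H — items with X starts H: none.
Via Q — items with X starts Q: none.
Via R — items with X starts R: none.
Via V — items with X starts V: none.
Union: R.

R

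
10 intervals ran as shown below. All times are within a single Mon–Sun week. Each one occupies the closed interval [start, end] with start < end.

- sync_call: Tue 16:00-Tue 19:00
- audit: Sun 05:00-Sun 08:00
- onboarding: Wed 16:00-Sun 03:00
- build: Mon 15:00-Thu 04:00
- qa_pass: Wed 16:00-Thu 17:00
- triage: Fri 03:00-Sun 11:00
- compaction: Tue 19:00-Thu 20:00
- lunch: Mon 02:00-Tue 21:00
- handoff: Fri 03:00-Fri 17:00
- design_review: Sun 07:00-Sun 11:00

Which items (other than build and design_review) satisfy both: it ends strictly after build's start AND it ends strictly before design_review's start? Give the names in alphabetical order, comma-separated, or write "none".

compaction, handoff, lunch, onboarding, qa_pass, sync_call

Conditions: its end is strictly after build's start (X.end > Mon 15:00) AND its end is strictly before design_review's start (X.end < Sun 07:00).
audit: end Sun 08:00 > Mon 15:00? ✓; end Sun 08:00 < Sun 07:00? ✗ → no.
compaction: end Thu 20:00 > Mon 15:00? ✓; end Thu 20:00 < Sun 07:00? ✓ → yes.
handoff: end Fri 17:00 > Mon 15:00? ✓; end Fri 17:00 < Sun 07:00? ✓ → yes.
lunch: end Tue 21:00 > Mon 15:00? ✓; end Tue 21:00 < Sun 07:00? ✓ → yes.
onboarding: end Sun 03:00 > Mon 15:00? ✓; end Sun 03:00 < Sun 07:00? ✓ → yes.
qa_pass: end Thu 17:00 > Mon 15:00? ✓; end Thu 17:00 < Sun 07:00? ✓ → yes.
sync_call: end Tue 19:00 > Mon 15:00? ✓; end Tue 19:00 < Sun 07:00? ✓ → yes.
triage: end Sun 11:00 > Mon 15:00? ✓; end Sun 11:00 < Sun 07:00? ✗ → no.
Result: compaction, handoff, lunch, onboarding, qa_pass, sync_call.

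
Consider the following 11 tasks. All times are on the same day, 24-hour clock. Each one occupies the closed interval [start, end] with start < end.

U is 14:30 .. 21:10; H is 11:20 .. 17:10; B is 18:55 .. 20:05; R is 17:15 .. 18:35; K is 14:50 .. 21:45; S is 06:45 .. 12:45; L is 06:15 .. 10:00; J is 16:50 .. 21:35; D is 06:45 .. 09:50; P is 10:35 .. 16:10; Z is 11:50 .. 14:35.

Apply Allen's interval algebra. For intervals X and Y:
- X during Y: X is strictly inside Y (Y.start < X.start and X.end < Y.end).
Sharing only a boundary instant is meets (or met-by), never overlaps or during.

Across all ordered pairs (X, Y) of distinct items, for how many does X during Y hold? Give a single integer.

10

Checking all 110 ordered pairs for relation 'during'; matching pairs in alphabetical order:
(B, J): B during J ✓
(B, K): B during K ✓
(B, U): B during U ✓
(D, L): D during L ✓
(J, K): J during K ✓
(R, J): R during J ✓
(R, K): R during K ✓
(R, U): R during U ✓
(Z, H): Z during H ✓
(Z, P): Z during P ✓
Count: 10.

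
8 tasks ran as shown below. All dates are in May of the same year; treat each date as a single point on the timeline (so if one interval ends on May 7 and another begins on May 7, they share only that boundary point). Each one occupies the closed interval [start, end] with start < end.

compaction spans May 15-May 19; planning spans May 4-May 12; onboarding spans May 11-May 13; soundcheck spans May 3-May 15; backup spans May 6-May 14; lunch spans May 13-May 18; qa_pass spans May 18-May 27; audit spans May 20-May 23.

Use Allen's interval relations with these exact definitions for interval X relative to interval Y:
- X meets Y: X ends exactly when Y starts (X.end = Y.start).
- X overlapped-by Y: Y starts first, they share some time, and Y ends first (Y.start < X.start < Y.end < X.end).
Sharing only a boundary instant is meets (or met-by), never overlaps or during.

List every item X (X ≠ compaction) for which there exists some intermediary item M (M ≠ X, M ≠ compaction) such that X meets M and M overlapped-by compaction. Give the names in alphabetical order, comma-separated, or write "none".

Target compaction = [May 15, May 19].
Intermediaries M with M overlapped-by compaction: qa_pass.
Via qa_pass — items with X meets qa_pass: lunch.
Union: lunch.

lunch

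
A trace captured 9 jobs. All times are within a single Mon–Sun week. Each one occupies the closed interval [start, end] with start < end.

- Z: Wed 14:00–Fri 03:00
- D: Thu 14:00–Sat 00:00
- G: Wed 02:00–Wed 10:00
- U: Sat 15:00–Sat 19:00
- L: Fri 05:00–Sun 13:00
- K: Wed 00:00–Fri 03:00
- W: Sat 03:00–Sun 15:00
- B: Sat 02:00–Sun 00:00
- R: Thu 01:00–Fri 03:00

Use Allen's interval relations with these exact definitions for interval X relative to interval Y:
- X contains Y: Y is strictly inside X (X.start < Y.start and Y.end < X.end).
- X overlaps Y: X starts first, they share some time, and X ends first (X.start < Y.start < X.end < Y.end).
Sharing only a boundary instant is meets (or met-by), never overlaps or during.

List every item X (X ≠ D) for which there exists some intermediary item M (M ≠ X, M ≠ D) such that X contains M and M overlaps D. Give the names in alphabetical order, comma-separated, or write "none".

Target D = [Thu 14:00, Sat 00:00].
Intermediaries M with M overlaps D: K, R, Z.
Via K — items with X contains K: none.
Via R — items with X contains R: none.
Via Z — items with X contains Z: none.
Union: none.

none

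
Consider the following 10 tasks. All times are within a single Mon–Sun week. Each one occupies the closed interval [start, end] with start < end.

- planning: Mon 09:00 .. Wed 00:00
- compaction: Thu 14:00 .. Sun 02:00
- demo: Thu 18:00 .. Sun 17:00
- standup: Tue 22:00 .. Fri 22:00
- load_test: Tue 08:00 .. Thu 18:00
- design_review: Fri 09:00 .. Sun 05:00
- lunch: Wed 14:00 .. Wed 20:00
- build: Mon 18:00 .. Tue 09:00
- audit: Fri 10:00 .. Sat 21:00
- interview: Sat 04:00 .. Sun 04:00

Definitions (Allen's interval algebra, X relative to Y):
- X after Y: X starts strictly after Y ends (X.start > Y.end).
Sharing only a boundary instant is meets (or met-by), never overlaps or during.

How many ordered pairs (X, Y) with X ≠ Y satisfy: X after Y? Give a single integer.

22

Checking all 90 ordered pairs for relation 'after'; matching pairs in alphabetical order:
(audit, build): audit after build ✓
(audit, load_test): audit after load_test ✓
(audit, lunch): audit after lunch ✓
(audit, planning): audit after planning ✓
(compaction, build): compaction after build ✓
(compaction, lunch): compaction after lunch ✓
(compaction, planning): compaction after planning ✓
(demo, build): demo after build ✓
(demo, lunch): demo after lunch ✓
(demo, planning): demo after planning ✓
(design_review, build): design_review after build ✓
(design_review, load_test): design_review after load_test ✓
(design_review, lunch): design_review after lunch ✓
(design_review, planning): design_review after planning ✓
(interview, build): interview after build ✓
(interview, load_test): interview after load_test ✓
(interview, lunch): interview after lunch ✓
(interview, planning): interview after planning ✓
(interview, standup): interview after standup ✓
(lunch, build): lunch after build ✓
(lunch, planning): lunch after planning ✓
(standup, build): standup after build ✓
Count: 22.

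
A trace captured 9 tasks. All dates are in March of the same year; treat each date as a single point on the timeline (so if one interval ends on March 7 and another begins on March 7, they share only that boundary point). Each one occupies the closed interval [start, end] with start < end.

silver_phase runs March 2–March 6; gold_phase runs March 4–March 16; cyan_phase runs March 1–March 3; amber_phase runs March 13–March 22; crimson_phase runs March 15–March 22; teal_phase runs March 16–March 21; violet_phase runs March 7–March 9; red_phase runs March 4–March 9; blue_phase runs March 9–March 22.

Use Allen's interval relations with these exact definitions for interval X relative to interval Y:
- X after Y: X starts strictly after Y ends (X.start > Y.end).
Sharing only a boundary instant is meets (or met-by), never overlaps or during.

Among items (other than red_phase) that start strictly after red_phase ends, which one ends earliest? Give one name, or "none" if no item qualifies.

Target red_phase = [March 4, March 9].
amber_phase [March 13, March 22] → after → candidate.
blue_phase [March 9, March 22] → met-by → excluded.
crimson_phase [March 15, March 22] → after → candidate.
cyan_phase [March 1, March 3] → before → excluded.
gold_phase [March 4, March 16] → started-by → excluded.
silver_phase [March 2, March 6] → overlaps → excluded.
teal_phase [March 16, March 21] → after → candidate.
violet_phase [March 7, March 9] → finishes → excluded.
Among candidates, earliest end is March 21 → teal_phase.

teal_phase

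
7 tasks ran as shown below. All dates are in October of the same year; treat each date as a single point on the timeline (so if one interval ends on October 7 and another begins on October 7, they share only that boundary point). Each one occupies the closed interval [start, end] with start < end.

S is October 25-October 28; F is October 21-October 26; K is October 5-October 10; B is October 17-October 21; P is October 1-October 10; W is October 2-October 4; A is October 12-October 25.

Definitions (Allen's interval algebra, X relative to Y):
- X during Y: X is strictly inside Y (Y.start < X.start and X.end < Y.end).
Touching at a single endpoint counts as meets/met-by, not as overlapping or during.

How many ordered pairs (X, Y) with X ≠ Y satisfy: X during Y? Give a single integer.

Checking all 42 ordered pairs for relation 'during'; matching pairs in alphabetical order:
(B, A): B during A ✓
(W, P): W during P ✓
Count: 2.

2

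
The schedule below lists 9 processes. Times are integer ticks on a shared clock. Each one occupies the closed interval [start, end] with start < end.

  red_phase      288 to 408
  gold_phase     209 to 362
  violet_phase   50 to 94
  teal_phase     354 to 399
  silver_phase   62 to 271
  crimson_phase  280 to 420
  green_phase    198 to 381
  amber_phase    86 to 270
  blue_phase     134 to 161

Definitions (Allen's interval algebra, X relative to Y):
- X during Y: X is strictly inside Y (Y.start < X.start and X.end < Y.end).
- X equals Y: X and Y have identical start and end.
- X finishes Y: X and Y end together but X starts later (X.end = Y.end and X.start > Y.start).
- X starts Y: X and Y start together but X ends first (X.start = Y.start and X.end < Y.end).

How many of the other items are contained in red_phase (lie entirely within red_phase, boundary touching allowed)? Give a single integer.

Target red_phase = [288, 408].
amber_phase [86, 270] → before → no.
blue_phase [134, 161] → before → no.
crimson_phase [280, 420] → contains → no.
gold_phase [209, 362] → overlaps → no.
green_phase [198, 381] → overlaps → no.
silver_phase [62, 271] → before → no.
teal_phase [354, 399] → during → counts.
violet_phase [50, 94] → before → no.
Total: 1.

1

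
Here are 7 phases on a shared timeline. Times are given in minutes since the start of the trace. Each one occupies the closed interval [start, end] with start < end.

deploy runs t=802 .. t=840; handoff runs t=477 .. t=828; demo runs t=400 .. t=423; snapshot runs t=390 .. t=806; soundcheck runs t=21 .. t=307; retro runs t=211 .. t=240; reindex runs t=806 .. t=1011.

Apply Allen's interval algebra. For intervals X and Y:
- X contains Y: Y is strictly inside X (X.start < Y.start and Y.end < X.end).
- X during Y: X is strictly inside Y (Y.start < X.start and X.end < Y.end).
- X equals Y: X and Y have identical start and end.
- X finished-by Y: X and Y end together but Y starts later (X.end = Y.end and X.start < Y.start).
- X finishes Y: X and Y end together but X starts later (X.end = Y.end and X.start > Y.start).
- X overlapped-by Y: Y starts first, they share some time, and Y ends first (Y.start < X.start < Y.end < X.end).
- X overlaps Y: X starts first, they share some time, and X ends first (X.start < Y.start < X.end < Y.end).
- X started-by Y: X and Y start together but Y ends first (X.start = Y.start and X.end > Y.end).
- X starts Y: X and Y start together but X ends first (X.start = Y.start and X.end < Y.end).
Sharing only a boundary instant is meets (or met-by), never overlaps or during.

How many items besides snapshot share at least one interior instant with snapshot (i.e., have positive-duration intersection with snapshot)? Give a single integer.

Target snapshot = [t=390, t=806].
demo [t=400, t=423] → during → counts.
deploy [t=802, t=840] → overlapped-by → counts.
handoff [t=477, t=828] → overlapped-by → counts.
reindex [t=806, t=1011] → met-by → no.
retro [t=211, t=240] → before → no.
soundcheck [t=21, t=307] → before → no.
Total: 3.

3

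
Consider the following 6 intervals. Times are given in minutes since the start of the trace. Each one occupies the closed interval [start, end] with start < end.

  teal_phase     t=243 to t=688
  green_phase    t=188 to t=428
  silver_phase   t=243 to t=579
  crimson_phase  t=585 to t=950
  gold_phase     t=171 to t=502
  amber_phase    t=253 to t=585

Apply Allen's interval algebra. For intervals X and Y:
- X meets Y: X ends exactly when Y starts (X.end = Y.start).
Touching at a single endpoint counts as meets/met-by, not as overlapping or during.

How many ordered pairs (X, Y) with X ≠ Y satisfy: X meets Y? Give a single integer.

Checking all 30 ordered pairs for relation 'meets'; matching pairs in alphabetical order:
(amber_phase, crimson_phase): amber_phase meets crimson_phase ✓
Count: 1.

1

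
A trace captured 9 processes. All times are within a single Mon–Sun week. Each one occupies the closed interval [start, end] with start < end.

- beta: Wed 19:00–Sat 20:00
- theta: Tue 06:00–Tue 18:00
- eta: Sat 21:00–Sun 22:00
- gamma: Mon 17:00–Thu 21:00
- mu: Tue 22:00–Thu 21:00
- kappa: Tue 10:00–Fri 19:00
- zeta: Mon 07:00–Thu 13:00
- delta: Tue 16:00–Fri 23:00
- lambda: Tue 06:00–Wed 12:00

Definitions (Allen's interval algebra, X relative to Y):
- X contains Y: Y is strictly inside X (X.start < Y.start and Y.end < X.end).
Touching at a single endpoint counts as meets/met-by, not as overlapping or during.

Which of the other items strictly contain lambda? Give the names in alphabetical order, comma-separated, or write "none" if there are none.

gamma, zeta

Target lambda = [Tue 06:00, Wed 12:00].
beta [Wed 19:00, Sat 20:00] → after → no.
delta [Tue 16:00, Fri 23:00] → overlapped-by → no.
eta [Sat 21:00, Sun 22:00] → after → no.
gamma [Mon 17:00, Thu 21:00] → contains → yes.
kappa [Tue 10:00, Fri 19:00] → overlapped-by → no.
mu [Tue 22:00, Thu 21:00] → overlapped-by → no.
theta [Tue 06:00, Tue 18:00] → starts → no.
zeta [Mon 07:00, Thu 13:00] → contains → yes.
Result: gamma, zeta.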